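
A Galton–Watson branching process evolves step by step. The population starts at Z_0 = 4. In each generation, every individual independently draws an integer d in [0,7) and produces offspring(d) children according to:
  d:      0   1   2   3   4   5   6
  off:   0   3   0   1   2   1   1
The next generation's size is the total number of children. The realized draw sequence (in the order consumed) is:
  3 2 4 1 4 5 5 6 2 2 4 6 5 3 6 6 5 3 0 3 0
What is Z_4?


4

gen 0: Z_0=4, draws=[3, 2, 4, 1], offspring=[1, 0, 2, 3], Z_1=6
gen 1: Z_1=6, draws=[4, 5, 5, 6, 2, 2], offspring=[2, 1, 1, 1, 0, 0], Z_2=5
gen 2: Z_2=5, draws=[4, 6, 5, 3, 6], offspring=[2, 1, 1, 1, 1], Z_3=6
gen 3: Z_3=6, draws=[6, 5, 3, 0, 3, 0], offspring=[1, 1, 1, 0, 1, 0], Z_4=4


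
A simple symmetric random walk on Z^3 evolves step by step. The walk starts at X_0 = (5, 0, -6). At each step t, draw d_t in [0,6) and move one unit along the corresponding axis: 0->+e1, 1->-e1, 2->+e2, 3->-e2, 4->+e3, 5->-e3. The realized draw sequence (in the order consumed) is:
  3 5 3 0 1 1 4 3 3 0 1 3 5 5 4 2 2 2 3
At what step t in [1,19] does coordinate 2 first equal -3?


t=0: X=(5, 0, -6), d=3 → -e2, X_1=(5, -1, -6)
t=1: X=(5, -1, -6), d=5 → -e3, X_2=(5, -1, -7)
t=2: X=(5, -1, -7), d=3 → -e2, X_3=(5, -2, -7)
t=3: X=(5, -2, -7), d=0 → +e1, X_4=(6, -2, -7)
t=4: X=(6, -2, -7), d=1 → -e1, X_5=(5, -2, -7)
t=5: X=(5, -2, -7), d=1 → -e1, X_6=(4, -2, -7)
t=6: X=(4, -2, -7), d=4 → +e3, X_7=(4, -2, -6)
t=7: X=(4, -2, -6), d=3 → -e2, X_8=(4, -3, -6)
t=8: X=(4, -3, -6), d=3 → -e2, X_9=(4, -4, -6)
t=9: X=(4, -4, -6), d=0 → +e1, X_10=(5, -4, -6)
t=10: X=(5, -4, -6), d=1 → -e1, X_11=(4, -4, -6)
t=11: X=(4, -4, -6), d=3 → -e2, X_12=(4, -5, -6)
t=12: X=(4, -5, -6), d=5 → -e3, X_13=(4, -5, -7)
t=13: X=(4, -5, -7), d=5 → -e3, X_14=(4, -5, -8)
t=14: X=(4, -5, -8), d=4 → +e3, X_15=(4, -5, -7)
t=15: X=(4, -5, -7), d=2 → +e2, X_16=(4, -4, -7)
t=16: X=(4, -4, -7), d=2 → +e2, X_17=(4, -3, -7)
t=17: X=(4, -3, -7), d=2 → +e2, X_18=(4, -2, -7)
t=18: X=(4, -2, -7), d=3 → -e2, X_19=(4, -3, -7)

8


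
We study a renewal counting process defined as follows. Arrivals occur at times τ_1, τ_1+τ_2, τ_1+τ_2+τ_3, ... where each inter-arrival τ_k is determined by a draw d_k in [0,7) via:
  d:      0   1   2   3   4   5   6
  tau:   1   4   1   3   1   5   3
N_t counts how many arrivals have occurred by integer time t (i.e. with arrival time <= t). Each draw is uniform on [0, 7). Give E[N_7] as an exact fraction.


Inter-arrival values over d=0..6: [1, 4, 1, 3, 1, 5, 3]
Each d has probability 1/7, so the pmf of τ is: f(1) = 3/7, f(3) = 2/7, f(4) = 1/7, f(5) = 1/7
Renewal equation for m(n) = E[N_n]: condition on τ_1 = k (if k <= n, one arrival plus a fresh copy on the remaining n−k steps): m(n) = F(n) + Σ_{k<=n} f(k)·m(n−k), where F(n) = P(τ <= n) and m(0) = 0
m(1) = F(1) = 3/7
m(2) = F(2) + f(1)·m(1) = 3/7 + 3/7·3/7 = 30/49
m(3) = F(3) + f(1)·m(2) = 5/7 + 3/7·30/49 = 335/343
m(4) = F(4) + f(1)·m(3) + f(3)·m(1) = 6/7 + 3/7·335/343 + 2/7·3/7 = 3357/2401
m(5) = F(5) + f(1)·m(4) + f(3)·m(2) + f(4)·m(1) = 1 + 3/7·3357/2401 + 2/7·30/49 + 1/7·3/7 = 30847/16807
m(6) = F(6) + f(1)·m(5) + f(3)·m(3) + f(4)·m(2) + f(5)·m(1) = 1 + 3/7·30847/16807 + 2/7·335/343 + 1/7·30/49 + 1/7·3/7 = 260513/117649
m(7) = F(7) + f(1)·m(6) + f(3)·m(4) + f(4)·m(3) + f(5)·m(2) = 1 + 3/7·260513/117649 + 2/7·3357/2401 + 1/7·335/343 + 1/7·30/49 = 2121003/823543
E[N_7] = m(7) = 2121003/823543

2121003/823543


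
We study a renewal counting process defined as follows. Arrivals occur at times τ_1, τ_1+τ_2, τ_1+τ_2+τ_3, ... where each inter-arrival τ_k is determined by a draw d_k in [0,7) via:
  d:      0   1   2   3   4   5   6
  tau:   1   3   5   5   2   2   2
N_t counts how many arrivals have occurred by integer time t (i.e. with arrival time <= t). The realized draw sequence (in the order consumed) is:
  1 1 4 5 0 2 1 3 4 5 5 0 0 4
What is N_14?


5

draw d_1=1: τ_1=3, arrival time A_1=3
draw d_2=1: τ_2=3, arrival time A_2=6
draw d_3=4: τ_3=2, arrival time A_3=8
draw d_4=5: τ_4=2, arrival time A_4=10
draw d_5=0: τ_5=1, arrival time A_5=11
draw d_6=2: τ_6=5, arrival time A_6=16
draw d_7=1: τ_7=3, arrival time A_7=19
draw d_8=3: τ_8=5, arrival time A_8=24
draw d_9=4: τ_9=2, arrival time A_9=26
draw d_10=5: τ_10=2, arrival time A_10=28
draw d_11=5: τ_11=2, arrival time A_11=30
draw d_12=0: τ_12=1, arrival time A_12=31
draw d_13=0: τ_13=1, arrival time A_13=32
draw d_14=4: τ_14=2, arrival time A_14=34
N_t over t=0..14: 0:0 1:0 2:0 3:1 4:1 5:1 6:2 7:2 8:3 9:3 10:4 11:5 12:5 13:5 14:5


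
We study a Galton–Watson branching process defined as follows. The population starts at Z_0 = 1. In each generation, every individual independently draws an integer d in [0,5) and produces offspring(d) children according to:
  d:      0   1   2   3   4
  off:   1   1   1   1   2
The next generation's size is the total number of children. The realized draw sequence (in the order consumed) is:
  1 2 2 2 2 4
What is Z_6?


2

gen 0: Z_0=1, draws=[1], offspring=[1], Z_1=1
gen 1: Z_1=1, draws=[2], offspring=[1], Z_2=1
gen 2: Z_2=1, draws=[2], offspring=[1], Z_3=1
gen 3: Z_3=1, draws=[2], offspring=[1], Z_4=1
gen 4: Z_4=1, draws=[2], offspring=[1], Z_5=1
gen 5: Z_5=1, draws=[4], offspring=[2], Z_6=2


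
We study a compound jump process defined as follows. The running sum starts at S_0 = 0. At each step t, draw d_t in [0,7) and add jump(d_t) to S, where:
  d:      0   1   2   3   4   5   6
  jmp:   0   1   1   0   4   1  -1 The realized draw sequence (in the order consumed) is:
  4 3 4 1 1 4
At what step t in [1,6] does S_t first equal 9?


t=0: S=0, d=4, jump=4, S_1=4
t=1: S=4, d=3, jump=0, S_2=4
t=2: S=4, d=4, jump=4, S_3=8
t=3: S=8, d=1, jump=1, S_4=9
t=4: S=9, d=1, jump=1, S_5=10
t=5: S=10, d=4, jump=4, S_6=14

4


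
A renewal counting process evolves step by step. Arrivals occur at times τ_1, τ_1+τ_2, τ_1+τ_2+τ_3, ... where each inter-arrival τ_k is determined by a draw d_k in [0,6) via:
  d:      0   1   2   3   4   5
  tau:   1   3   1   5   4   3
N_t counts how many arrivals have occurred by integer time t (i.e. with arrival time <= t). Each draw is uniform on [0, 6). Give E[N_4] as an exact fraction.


197/162

Inter-arrival values over d=0..5: [1, 3, 1, 5, 4, 3]
Each d has probability 1/6, so the pmf of τ is: f(1) = 1/3, f(3) = 1/3, f(4) = 1/6, f(5) = 1/6
Renewal equation for m(n) = E[N_n]: condition on τ_1 = k (if k <= n, one arrival plus a fresh copy on the remaining n−k steps): m(n) = F(n) + Σ_{k<=n} f(k)·m(n−k), where F(n) = P(τ <= n) and m(0) = 0
m(1) = F(1) = 1/3
m(2) = F(2) + f(1)·m(1) = 1/3 + 1/3·1/3 = 4/9
m(3) = F(3) + f(1)·m(2) = 2/3 + 1/3·4/9 = 22/27
m(4) = F(4) + f(1)·m(3) + f(3)·m(1) = 5/6 + 1/3·22/27 + 1/3·1/3 = 197/162
E[N_4] = m(4) = 197/162


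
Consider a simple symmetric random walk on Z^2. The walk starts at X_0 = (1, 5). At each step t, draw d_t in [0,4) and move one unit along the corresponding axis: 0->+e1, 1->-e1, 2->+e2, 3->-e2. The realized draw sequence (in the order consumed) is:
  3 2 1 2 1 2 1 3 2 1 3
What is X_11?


(-3, 6)

t=0: X=(1, 5), d=3 → -e2, X_1=(1, 4)
t=1: X=(1, 4), d=2 → +e2, X_2=(1, 5)
t=2: X=(1, 5), d=1 → -e1, X_3=(0, 5)
t=3: X=(0, 5), d=2 → +e2, X_4=(0, 6)
t=4: X=(0, 6), d=1 → -e1, X_5=(-1, 6)
t=5: X=(-1, 6), d=2 → +e2, X_6=(-1, 7)
t=6: X=(-1, 7), d=1 → -e1, X_7=(-2, 7)
t=7: X=(-2, 7), d=3 → -e2, X_8=(-2, 6)
t=8: X=(-2, 6), d=2 → +e2, X_9=(-2, 7)
t=9: X=(-2, 7), d=1 → -e1, X_10=(-3, 7)
t=10: X=(-3, 7), d=3 → -e2, X_11=(-3, 6)


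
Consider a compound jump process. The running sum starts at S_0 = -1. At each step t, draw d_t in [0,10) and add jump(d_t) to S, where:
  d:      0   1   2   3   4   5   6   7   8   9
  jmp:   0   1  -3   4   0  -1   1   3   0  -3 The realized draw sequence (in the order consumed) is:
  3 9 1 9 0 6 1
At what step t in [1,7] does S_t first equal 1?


t=0: S=-1, d=3, jump=4, S_1=3
t=1: S=3, d=9, jump=-3, S_2=0
t=2: S=0, d=1, jump=1, S_3=1
t=3: S=1, d=9, jump=-3, S_4=-2
t=4: S=-2, d=0, jump=0, S_5=-2
t=5: S=-2, d=6, jump=1, S_6=-1
t=6: S=-1, d=1, jump=1, S_7=0

3


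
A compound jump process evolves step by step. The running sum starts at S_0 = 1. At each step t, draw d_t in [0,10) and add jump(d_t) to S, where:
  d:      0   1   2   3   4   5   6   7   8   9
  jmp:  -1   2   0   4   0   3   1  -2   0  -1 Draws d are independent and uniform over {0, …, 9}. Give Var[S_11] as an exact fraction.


891/25

Outcome values over d=0..9: [-1, 2, 0, 4, 0, 3, 1, -2, 0, -1]
Σy = 6, Σy² = 36, M = 10
μ = 6/10 = 3/5,  σ² = 36/10 − (3/5)² = 81/25
Independent increments: Var[S_11] = 11·σ² = 11·(81/25) = 891/25


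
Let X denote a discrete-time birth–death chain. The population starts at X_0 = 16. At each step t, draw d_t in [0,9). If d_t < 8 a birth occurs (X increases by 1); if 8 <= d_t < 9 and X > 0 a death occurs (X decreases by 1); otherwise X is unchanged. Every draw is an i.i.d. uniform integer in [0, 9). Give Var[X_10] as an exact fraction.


320/81

X can drop by at most 1 per step and X_0 = 16 > T = 10, so X_t >= 16 − t >= 6 > 0 for every t <= 10: the floor at 0 (the 'and X > 0' condition) never binds. Hence X_10 = X_0 + Σ_{t<10} Y_t with i.i.d. increments Y_t = y(d_t) ∈ {+1, −1, 0}.
Outcome values over d=0..8: [1, 1, 1, 1, 1, 1, 1, 1, -1]
Σy = 7, Σy² = 9, M = 9
μ = 7/9 = 7/9,  σ² = 9/9 − (7/9)² = 32/81
Independent increments: Var[X_10] = 10·σ² = 10·(32/81) = 320/81


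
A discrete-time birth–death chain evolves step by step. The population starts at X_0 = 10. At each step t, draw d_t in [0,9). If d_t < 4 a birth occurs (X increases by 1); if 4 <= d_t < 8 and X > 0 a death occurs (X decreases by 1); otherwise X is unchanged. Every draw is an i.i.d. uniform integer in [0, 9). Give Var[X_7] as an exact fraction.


X can drop by at most 1 per step and X_0 = 10 > T = 7, so X_t >= 10 − t >= 3 > 0 for every t <= 7: the floor at 0 (the 'and X > 0' condition) never binds. Hence X_7 = X_0 + Σ_{t<7} Y_t with i.i.d. increments Y_t = y(d_t) ∈ {+1, −1, 0}.
Outcome values over d=0..8: [1, 1, 1, 1, -1, -1, -1, -1, 0]
Σy = 0, Σy² = 8, M = 9
μ = 0/9 = 0,  σ² = 8/9 − (0)² = 8/9
Independent increments: Var[X_7] = 7·σ² = 7·(8/9) = 56/9

56/9


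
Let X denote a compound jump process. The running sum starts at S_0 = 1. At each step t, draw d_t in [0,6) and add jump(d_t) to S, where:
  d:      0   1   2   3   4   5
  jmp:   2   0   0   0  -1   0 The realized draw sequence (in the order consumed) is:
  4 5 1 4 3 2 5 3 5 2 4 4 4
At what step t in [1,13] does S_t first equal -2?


11

t=0: S=1, d=4, jump=-1, S_1=0
t=1: S=0, d=5, jump=0, S_2=0
t=2: S=0, d=1, jump=0, S_3=0
t=3: S=0, d=4, jump=-1, S_4=-1
t=4: S=-1, d=3, jump=0, S_5=-1
t=5: S=-1, d=2, jump=0, S_6=-1
t=6: S=-1, d=5, jump=0, S_7=-1
t=7: S=-1, d=3, jump=0, S_8=-1
t=8: S=-1, d=5, jump=0, S_9=-1
t=9: S=-1, d=2, jump=0, S_10=-1
t=10: S=-1, d=4, jump=-1, S_11=-2
t=11: S=-2, d=4, jump=-1, S_12=-3
t=12: S=-3, d=4, jump=-1, S_13=-4


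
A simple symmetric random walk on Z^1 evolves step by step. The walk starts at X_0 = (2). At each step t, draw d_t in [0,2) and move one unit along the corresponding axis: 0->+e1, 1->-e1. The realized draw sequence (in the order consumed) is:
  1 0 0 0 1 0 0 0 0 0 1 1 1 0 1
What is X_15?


(5)

t=0: X=(2), d=1 → -e1, X_1=(1)
t=1: X=(1), d=0 → +e1, X_2=(2)
t=2: X=(2), d=0 → +e1, X_3=(3)
t=3: X=(3), d=0 → +e1, X_4=(4)
t=4: X=(4), d=1 → -e1, X_5=(3)
t=5: X=(3), d=0 → +e1, X_6=(4)
t=6: X=(4), d=0 → +e1, X_7=(5)
t=7: X=(5), d=0 → +e1, X_8=(6)
t=8: X=(6), d=0 → +e1, X_9=(7)
t=9: X=(7), d=0 → +e1, X_10=(8)
t=10: X=(8), d=1 → -e1, X_11=(7)
t=11: X=(7), d=1 → -e1, X_12=(6)
t=12: X=(6), d=1 → -e1, X_13=(5)
t=13: X=(5), d=0 → +e1, X_14=(6)
t=14: X=(6), d=1 → -e1, X_15=(5)


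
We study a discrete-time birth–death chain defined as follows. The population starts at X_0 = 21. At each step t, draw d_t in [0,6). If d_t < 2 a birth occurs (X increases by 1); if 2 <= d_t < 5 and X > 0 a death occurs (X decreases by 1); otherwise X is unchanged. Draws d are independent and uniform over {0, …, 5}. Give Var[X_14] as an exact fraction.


X can drop by at most 1 per step and X_0 = 21 > T = 14, so X_t >= 21 − t >= 7 > 0 for every t <= 14: the floor at 0 (the 'and X > 0' condition) never binds. Hence X_14 = X_0 + Σ_{t<14} Y_t with i.i.d. increments Y_t = y(d_t) ∈ {+1, −1, 0}.
Outcome values over d=0..5: [1, 1, -1, -1, -1, 0]
Σy = -1, Σy² = 5, M = 6
μ = -1/6 = -1/6,  σ² = 5/6 − (-1/6)² = 29/36
Independent increments: Var[X_14] = 14·σ² = 14·(29/36) = 203/18

203/18


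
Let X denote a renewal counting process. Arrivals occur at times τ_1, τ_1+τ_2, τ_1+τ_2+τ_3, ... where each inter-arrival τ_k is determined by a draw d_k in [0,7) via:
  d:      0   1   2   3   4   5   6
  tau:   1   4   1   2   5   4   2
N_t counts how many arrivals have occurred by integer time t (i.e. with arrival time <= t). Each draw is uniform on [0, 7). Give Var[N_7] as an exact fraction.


683792790572/678223072849

Inter-arrival values over d=0..6: [1, 4, 1, 2, 5, 4, 2]
Each d has probability 1/7, so the pmf of τ is: f(1) = 2/7, f(2) = 2/7, f(4) = 2/7, f(5) = 1/7
Let p_n(j) = P(N_n = j), with p_0 = [1]. Condition on τ_1: p_n(0) = P(τ > n), and for j >= 1, p_n(j) = Σ_{k<=n} f(k)·p_{n−k}(j−1)
p_1 = [5/7, 2/7]  (j = 0..1)
p_2 = [3/7, 24/49, 4/49]  (j = 0..2)
p_3 = [3/7, 16/49, 76/343, 8/343]  (j = 0..3)
p_4 = [1/7, 26/49, 80/343, 208/2401, 16/2401]  (j = 0..4)
p_5 = [0, 25/49, 16/49, 312/2401, 528/16807, 32/16807]  (j = 0..5)
p_6 = [0, 13/49, 164/343, 440/2401, 1040/16807, 1280/117649, 64/117649]  (j = 0..6)
p_7 = [0, 9/49, 132/343, 732/2401, 1616/16807, 64/2401, 3008/823543, 128/823543]  (j = 0..7)
E[N_7] = Σ j·p_7(j) = 1983795/823543;  E[N_7²] = Σ j²·p_7(j) = 5608979/823543
Var[N_7] = 5608979/823543 − (1983795/823543)² = 683792790572/678223072849


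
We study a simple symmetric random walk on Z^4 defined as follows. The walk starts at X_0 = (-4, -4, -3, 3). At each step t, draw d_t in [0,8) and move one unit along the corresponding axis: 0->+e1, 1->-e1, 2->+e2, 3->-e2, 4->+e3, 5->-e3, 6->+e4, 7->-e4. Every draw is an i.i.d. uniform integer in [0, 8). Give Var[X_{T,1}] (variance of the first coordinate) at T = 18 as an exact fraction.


9/2

Outcome values over d=0..7: [1, -1, 0, 0, 0, 0, 0, 0]
Σy = 0, Σy² = 2, M = 8
μ = 0/8 = 0,  σ² = 2/8 − (0)² = 1/4
Independent increments: Var[X_18] = 18·σ² = 18·(1/4) = 9/2


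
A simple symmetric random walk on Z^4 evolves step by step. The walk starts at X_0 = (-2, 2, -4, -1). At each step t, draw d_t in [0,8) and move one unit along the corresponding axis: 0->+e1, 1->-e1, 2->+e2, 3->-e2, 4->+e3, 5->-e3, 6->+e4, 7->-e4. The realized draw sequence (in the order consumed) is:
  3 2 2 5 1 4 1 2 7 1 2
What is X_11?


(-5, 5, -4, -2)

t=0: X=(-2, 2, -4, -1), d=3 → -e2, X_1=(-2, 1, -4, -1)
t=1: X=(-2, 1, -4, -1), d=2 → +e2, X_2=(-2, 2, -4, -1)
t=2: X=(-2, 2, -4, -1), d=2 → +e2, X_3=(-2, 3, -4, -1)
t=3: X=(-2, 3, -4, -1), d=5 → -e3, X_4=(-2, 3, -5, -1)
t=4: X=(-2, 3, -5, -1), d=1 → -e1, X_5=(-3, 3, -5, -1)
t=5: X=(-3, 3, -5, -1), d=4 → +e3, X_6=(-3, 3, -4, -1)
t=6: X=(-3, 3, -4, -1), d=1 → -e1, X_7=(-4, 3, -4, -1)
t=7: X=(-4, 3, -4, -1), d=2 → +e2, X_8=(-4, 4, -4, -1)
t=8: X=(-4, 4, -4, -1), d=7 → -e4, X_9=(-4, 4, -4, -2)
t=9: X=(-4, 4, -4, -2), d=1 → -e1, X_10=(-5, 4, -4, -2)
t=10: X=(-5, 4, -4, -2), d=2 → +e2, X_11=(-5, 5, -4, -2)


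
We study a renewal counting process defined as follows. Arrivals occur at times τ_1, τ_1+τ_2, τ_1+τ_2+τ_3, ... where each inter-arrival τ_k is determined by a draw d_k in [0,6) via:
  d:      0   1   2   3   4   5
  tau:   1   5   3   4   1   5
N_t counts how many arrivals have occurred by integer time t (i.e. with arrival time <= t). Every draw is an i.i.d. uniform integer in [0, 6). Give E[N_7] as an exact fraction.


Inter-arrival values over d=0..5: [1, 5, 3, 4, 1, 5]
Each d has probability 1/6, so the pmf of τ is: f(1) = 1/3, f(3) = 1/6, f(4) = 1/6, f(5) = 1/3
Renewal equation for m(n) = E[N_n]: condition on τ_1 = k (if k <= n, one arrival plus a fresh copy on the remaining n−k steps): m(n) = F(n) + Σ_{k<=n} f(k)·m(n−k), where F(n) = P(τ <= n) and m(0) = 0
m(1) = F(1) = 1/3
m(2) = F(2) + f(1)·m(1) = 1/3 + 1/3·1/3 = 4/9
m(3) = F(3) + f(1)·m(2) = 1/2 + 1/3·4/9 = 35/54
m(4) = F(4) + f(1)·m(3) + f(3)·m(1) = 2/3 + 1/3·35/54 + 1/6·1/3 = 76/81
m(5) = F(5) + f(1)·m(4) + f(3)·m(2) + f(4)·m(1) = 1 + 1/3·76/81 + 1/6·4/9 + 1/6·1/3 = 701/486
m(6) = F(6) + f(1)·m(5) + f(3)·m(3) + f(4)·m(2) + f(5)·m(1) = 1 + 1/3·701/486 + 1/6·35/54 + 1/6·4/9 + 1/3·1/3 = 5173/2916
m(7) = F(7) + f(1)·m(6) + f(3)·m(4) + f(4)·m(3) + f(5)·m(2) = 1 + 1/3·5173/2916 + 1/6·76/81 + 1/6·35/54 + 1/3·4/9 = 8765/4374
E[N_7] = m(7) = 8765/4374

8765/4374


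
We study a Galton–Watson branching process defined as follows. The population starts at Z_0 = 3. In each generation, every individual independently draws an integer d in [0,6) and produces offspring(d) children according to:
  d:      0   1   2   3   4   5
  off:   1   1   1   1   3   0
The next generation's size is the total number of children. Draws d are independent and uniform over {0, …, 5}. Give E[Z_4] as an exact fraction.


Outcome values over d=0..5: [1, 1, 1, 1, 3, 0]
Σy = 7, Σy² = 13, M = 6
μ = 7/6 = 7/6,  σ² = 13/6 − (7/6)² = 29/36
E[Z_0] = 3
E[Z_1] = 7/6·E[Z_0] = 7/2
E[Z_2] = 7/6·E[Z_1] = 49/12
E[Z_3] = 7/6·E[Z_2] = 343/72
E[Z_4] = 7/6·E[Z_3] = 2401/432

2401/432


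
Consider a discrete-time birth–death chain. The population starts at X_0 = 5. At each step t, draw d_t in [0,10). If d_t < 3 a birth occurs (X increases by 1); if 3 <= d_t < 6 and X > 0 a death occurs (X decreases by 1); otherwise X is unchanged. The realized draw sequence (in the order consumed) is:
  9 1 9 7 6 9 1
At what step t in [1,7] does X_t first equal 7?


t=0: X=5, d=9 → hold, X_1=5
t=1: X=5, d=1 → birth, X_2=6
t=2: X=6, d=9 → hold, X_3=6
t=3: X=6, d=7 → hold, X_4=6
t=4: X=6, d=6 → hold, X_5=6
t=5: X=6, d=9 → hold, X_6=6
t=6: X=6, d=1 → birth, X_7=7

7


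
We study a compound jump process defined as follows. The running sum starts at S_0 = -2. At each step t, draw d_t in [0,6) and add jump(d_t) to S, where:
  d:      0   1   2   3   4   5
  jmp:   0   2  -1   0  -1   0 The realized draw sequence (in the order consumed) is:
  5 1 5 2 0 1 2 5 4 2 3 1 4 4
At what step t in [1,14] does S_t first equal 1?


6

t=0: S=-2, d=5, jump=0, S_1=-2
t=1: S=-2, d=1, jump=2, S_2=0
t=2: S=0, d=5, jump=0, S_3=0
t=3: S=0, d=2, jump=-1, S_4=-1
t=4: S=-1, d=0, jump=0, S_5=-1
t=5: S=-1, d=1, jump=2, S_6=1
t=6: S=1, d=2, jump=-1, S_7=0
t=7: S=0, d=5, jump=0, S_8=0
t=8: S=0, d=4, jump=-1, S_9=-1
t=9: S=-1, d=2, jump=-1, S_10=-2
t=10: S=-2, d=3, jump=0, S_11=-2
t=11: S=-2, d=1, jump=2, S_12=0
t=12: S=0, d=4, jump=-1, S_13=-1
t=13: S=-1, d=4, jump=-1, S_14=-2


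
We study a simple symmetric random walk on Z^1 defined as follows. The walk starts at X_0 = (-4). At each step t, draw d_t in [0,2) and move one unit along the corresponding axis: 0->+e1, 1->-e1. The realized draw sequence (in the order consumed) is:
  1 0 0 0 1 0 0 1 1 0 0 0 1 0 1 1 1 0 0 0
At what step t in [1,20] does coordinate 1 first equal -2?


t=0: X=(-4), d=1 → -e1, X_1=(-5)
t=1: X=(-5), d=0 → +e1, X_2=(-4)
t=2: X=(-4), d=0 → +e1, X_3=(-3)
t=3: X=(-3), d=0 → +e1, X_4=(-2)
t=4: X=(-2), d=1 → -e1, X_5=(-3)
t=5: X=(-3), d=0 → +e1, X_6=(-2)
t=6: X=(-2), d=0 → +e1, X_7=(-1)
t=7: X=(-1), d=1 → -e1, X_8=(-2)
t=8: X=(-2), d=1 → -e1, X_9=(-3)
t=9: X=(-3), d=0 → +e1, X_10=(-2)
t=10: X=(-2), d=0 → +e1, X_11=(-1)
t=11: X=(-1), d=0 → +e1, X_12=(0)
t=12: X=(0), d=1 → -e1, X_13=(-1)
t=13: X=(-1), d=0 → +e1, X_14=(0)
t=14: X=(0), d=1 → -e1, X_15=(-1)
t=15: X=(-1), d=1 → -e1, X_16=(-2)
t=16: X=(-2), d=1 → -e1, X_17=(-3)
t=17: X=(-3), d=0 → +e1, X_18=(-2)
t=18: X=(-2), d=0 → +e1, X_19=(-1)
t=19: X=(-1), d=0 → +e1, X_20=(0)

4


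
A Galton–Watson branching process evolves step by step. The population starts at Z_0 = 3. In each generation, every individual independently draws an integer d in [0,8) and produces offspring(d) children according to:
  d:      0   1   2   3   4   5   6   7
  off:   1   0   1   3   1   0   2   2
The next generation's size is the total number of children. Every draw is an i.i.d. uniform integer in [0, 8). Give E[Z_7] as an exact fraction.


234375/16384

Outcome values over d=0..7: [1, 0, 1, 3, 1, 0, 2, 2]
Σy = 10, Σy² = 20, M = 8
μ = 10/8 = 5/4,  σ² = 20/8 − (5/4)² = 15/16
E[Z_0] = 3
E[Z_1] = 5/4·E[Z_0] = 15/4
E[Z_2] = 5/4·E[Z_1] = 75/16
E[Z_3] = 5/4·E[Z_2] = 375/64
E[Z_4] = 5/4·E[Z_3] = 1875/256
E[Z_5] = 5/4·E[Z_4] = 9375/1024
E[Z_6] = 5/4·E[Z_5] = 46875/4096
E[Z_7] = 5/4·E[Z_6] = 234375/16384


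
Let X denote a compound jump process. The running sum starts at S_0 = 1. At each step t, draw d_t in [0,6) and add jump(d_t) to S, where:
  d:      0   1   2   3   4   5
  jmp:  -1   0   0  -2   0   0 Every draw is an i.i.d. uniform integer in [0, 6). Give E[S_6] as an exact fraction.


-2

Outcome values over d=0..5: [-1, 0, 0, -2, 0, 0]
Σy = -3, Σy² = 5, M = 6
μ = -3/6 = -1/2,  σ² = 5/6 − (-1/2)² = 7/12
E[S_6] = 1 + 6·(-1/2) = -2


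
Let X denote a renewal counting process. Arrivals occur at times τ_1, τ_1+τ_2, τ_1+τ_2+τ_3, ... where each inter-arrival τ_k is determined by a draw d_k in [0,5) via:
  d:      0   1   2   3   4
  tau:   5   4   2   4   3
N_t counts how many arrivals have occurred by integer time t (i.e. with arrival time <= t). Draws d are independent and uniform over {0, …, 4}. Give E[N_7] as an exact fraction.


199/125

Inter-arrival values over d=0..4: [5, 4, 2, 4, 3]
Each d has probability 1/5, so the pmf of τ is: f(2) = 1/5, f(3) = 1/5, f(4) = 2/5, f(5) = 1/5
Renewal equation for m(n) = E[N_n]: condition on τ_1 = k (if k <= n, one arrival plus a fresh copy on the remaining n−k steps): m(n) = F(n) + Σ_{k<=n} f(k)·m(n−k), where F(n) = P(τ <= n) and m(0) = 0
m(1) = F(1) = 0
m(2) = F(2) = 1/5
m(3) = F(3) = 2/5
m(4) = F(4) + f(2)·m(2) = 4/5 + 1/5·1/5 = 21/25
m(5) = F(5) + f(2)·m(3) + f(3)·m(2) = 1 + 1/5·2/5 + 1/5·1/5 = 28/25
m(6) = F(6) + f(2)·m(4) + f(3)·m(3) + f(4)·m(2) = 1 + 1/5·21/25 + 1/5·2/5 + 2/5·1/5 = 166/125
m(7) = F(7) + f(2)·m(5) + f(3)·m(4) + f(4)·m(3) + f(5)·m(2) = 1 + 1/5·28/25 + 1/5·21/25 + 2/5·2/5 + 1/5·1/5 = 199/125
E[N_7] = m(7) = 199/125


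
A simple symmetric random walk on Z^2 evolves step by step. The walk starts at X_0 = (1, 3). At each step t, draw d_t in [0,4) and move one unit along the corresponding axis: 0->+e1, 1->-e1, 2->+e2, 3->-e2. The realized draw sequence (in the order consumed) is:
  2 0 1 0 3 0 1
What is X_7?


t=0: X=(1, 3), d=2 → +e2, X_1=(1, 4)
t=1: X=(1, 4), d=0 → +e1, X_2=(2, 4)
t=2: X=(2, 4), d=1 → -e1, X_3=(1, 4)
t=3: X=(1, 4), d=0 → +e1, X_4=(2, 4)
t=4: X=(2, 4), d=3 → -e2, X_5=(2, 3)
t=5: X=(2, 3), d=0 → +e1, X_6=(3, 3)
t=6: X=(3, 3), d=1 → -e1, X_7=(2, 3)

(2, 3)


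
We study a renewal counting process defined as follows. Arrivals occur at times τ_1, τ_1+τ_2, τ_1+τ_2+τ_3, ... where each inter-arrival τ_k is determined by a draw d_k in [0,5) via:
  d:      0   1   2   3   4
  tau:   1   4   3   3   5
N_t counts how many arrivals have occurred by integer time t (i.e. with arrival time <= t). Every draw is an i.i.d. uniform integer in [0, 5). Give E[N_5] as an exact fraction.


4181/3125

Inter-arrival values over d=0..4: [1, 4, 3, 3, 5]
Each d has probability 1/5, so the pmf of τ is: f(1) = 1/5, f(3) = 2/5, f(4) = 1/5, f(5) = 1/5
Renewal equation for m(n) = E[N_n]: condition on τ_1 = k (if k <= n, one arrival plus a fresh copy on the remaining n−k steps): m(n) = F(n) + Σ_{k<=n} f(k)·m(n−k), where F(n) = P(τ <= n) and m(0) = 0
m(1) = F(1) = 1/5
m(2) = F(2) + f(1)·m(1) = 1/5 + 1/5·1/5 = 6/25
m(3) = F(3) + f(1)·m(2) = 3/5 + 1/5·6/25 = 81/125
m(4) = F(4) + f(1)·m(3) + f(3)·m(1) = 4/5 + 1/5·81/125 + 2/5·1/5 = 631/625
m(5) = F(5) + f(1)·m(4) + f(3)·m(2) + f(4)·m(1) = 1 + 1/5·631/625 + 2/5·6/25 + 1/5·1/5 = 4181/3125
E[N_5] = m(5) = 4181/3125


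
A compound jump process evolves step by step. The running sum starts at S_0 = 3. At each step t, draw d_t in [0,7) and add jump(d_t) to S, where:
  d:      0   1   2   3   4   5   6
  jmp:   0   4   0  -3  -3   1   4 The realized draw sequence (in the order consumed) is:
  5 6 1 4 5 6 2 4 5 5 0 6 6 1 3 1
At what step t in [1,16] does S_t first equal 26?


t=0: S=3, d=5, jump=1, S_1=4
t=1: S=4, d=6, jump=4, S_2=8
t=2: S=8, d=1, jump=4, S_3=12
t=3: S=12, d=4, jump=-3, S_4=9
t=4: S=9, d=5, jump=1, S_5=10
t=5: S=10, d=6, jump=4, S_6=14
t=6: S=14, d=2, jump=0, S_7=14
t=7: S=14, d=4, jump=-3, S_8=11
t=8: S=11, d=5, jump=1, S_9=12
t=9: S=12, d=5, jump=1, S_10=13
t=10: S=13, d=0, jump=0, S_11=13
t=11: S=13, d=6, jump=4, S_12=17
t=12: S=17, d=6, jump=4, S_13=21
t=13: S=21, d=1, jump=4, S_14=25
t=14: S=25, d=3, jump=-3, S_15=22
t=15: S=22, d=1, jump=4, S_16=26

16


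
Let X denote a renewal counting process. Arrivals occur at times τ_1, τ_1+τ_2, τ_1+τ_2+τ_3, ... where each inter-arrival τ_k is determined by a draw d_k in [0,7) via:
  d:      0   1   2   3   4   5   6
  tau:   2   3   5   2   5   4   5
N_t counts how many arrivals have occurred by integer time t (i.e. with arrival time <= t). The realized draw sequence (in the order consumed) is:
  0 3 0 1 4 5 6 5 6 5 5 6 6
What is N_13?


draw d_1=0: τ_1=2, arrival time A_1=2
draw d_2=3: τ_2=2, arrival time A_2=4
draw d_3=0: τ_3=2, arrival time A_3=6
draw d_4=1: τ_4=3, arrival time A_4=9
draw d_5=4: τ_5=5, arrival time A_5=14
draw d_6=5: τ_6=4, arrival time A_6=18
draw d_7=6: τ_7=5, arrival time A_7=23
draw d_8=5: τ_8=4, arrival time A_8=27
draw d_9=6: τ_9=5, arrival time A_9=32
draw d_10=5: τ_10=4, arrival time A_10=36
draw d_11=5: τ_11=4, arrival time A_11=40
draw d_12=6: τ_12=5, arrival time A_12=45
draw d_13=6: τ_13=5, arrival time A_13=50
N_t over t=0..13: 0:0 1:0 2:1 3:1 4:2 5:2 6:3 7:3 8:3 9:4 10:4 11:4 12:4 13:4

4


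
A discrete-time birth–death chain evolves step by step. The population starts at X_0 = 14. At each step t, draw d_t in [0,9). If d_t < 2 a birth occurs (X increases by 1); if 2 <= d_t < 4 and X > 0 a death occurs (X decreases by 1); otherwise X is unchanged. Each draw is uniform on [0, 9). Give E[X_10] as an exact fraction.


14

X can drop by at most 1 per step and X_0 = 14 > T = 10, so X_t >= 14 − t >= 4 > 0 for every t <= 10: the floor at 0 (the 'and X > 0' condition) never binds. Hence X_10 = X_0 + Σ_{t<10} Y_t with i.i.d. increments Y_t = y(d_t) ∈ {+1, −1, 0}.
Outcome values over d=0..8: [1, 1, -1, -1, 0, 0, 0, 0, 0]
Σy = 0, Σy² = 4, M = 9
μ = 0/9 = 0,  σ² = 4/9 − (0)² = 4/9
E[X_10] = 14 + 10·(0) = 14


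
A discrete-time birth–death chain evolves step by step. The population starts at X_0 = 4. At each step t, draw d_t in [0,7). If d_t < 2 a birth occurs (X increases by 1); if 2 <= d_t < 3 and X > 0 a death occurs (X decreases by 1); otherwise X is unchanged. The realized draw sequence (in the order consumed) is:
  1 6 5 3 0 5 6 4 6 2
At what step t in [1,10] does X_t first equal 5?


t=0: X=4, d=1 → birth, X_1=5
t=1: X=5, d=6 → hold, X_2=5
t=2: X=5, d=5 → hold, X_3=5
t=3: X=5, d=3 → hold, X_4=5
t=4: X=5, d=0 → birth, X_5=6
t=5: X=6, d=5 → hold, X_6=6
t=6: X=6, d=6 → hold, X_7=6
t=7: X=6, d=4 → hold, X_8=6
t=8: X=6, d=6 → hold, X_9=6
t=9: X=6, d=2 → death, X_10=5

1


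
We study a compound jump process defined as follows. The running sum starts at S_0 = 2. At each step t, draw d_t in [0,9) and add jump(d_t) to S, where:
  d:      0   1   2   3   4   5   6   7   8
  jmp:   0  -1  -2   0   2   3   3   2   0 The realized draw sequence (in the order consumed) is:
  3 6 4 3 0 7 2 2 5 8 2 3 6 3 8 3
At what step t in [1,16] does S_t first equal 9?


6

t=0: S=2, d=3, jump=0, S_1=2
t=1: S=2, d=6, jump=3, S_2=5
t=2: S=5, d=4, jump=2, S_3=7
t=3: S=7, d=3, jump=0, S_4=7
t=4: S=7, d=0, jump=0, S_5=7
t=5: S=7, d=7, jump=2, S_6=9
t=6: S=9, d=2, jump=-2, S_7=7
t=7: S=7, d=2, jump=-2, S_8=5
t=8: S=5, d=5, jump=3, S_9=8
t=9: S=8, d=8, jump=0, S_10=8
t=10: S=8, d=2, jump=-2, S_11=6
t=11: S=6, d=3, jump=0, S_12=6
t=12: S=6, d=6, jump=3, S_13=9
t=13: S=9, d=3, jump=0, S_14=9
t=14: S=9, d=8, jump=0, S_15=9
t=15: S=9, d=3, jump=0, S_16=9


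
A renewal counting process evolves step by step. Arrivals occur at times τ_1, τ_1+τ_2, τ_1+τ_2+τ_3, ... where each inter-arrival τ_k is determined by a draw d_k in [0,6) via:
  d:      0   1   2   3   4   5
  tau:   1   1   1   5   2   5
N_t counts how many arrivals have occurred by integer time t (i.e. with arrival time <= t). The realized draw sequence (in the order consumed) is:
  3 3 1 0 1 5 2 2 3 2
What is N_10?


2

draw d_1=3: τ_1=5, arrival time A_1=5
draw d_2=3: τ_2=5, arrival time A_2=10
draw d_3=1: τ_3=1, arrival time A_3=11
draw d_4=0: τ_4=1, arrival time A_4=12
draw d_5=1: τ_5=1, arrival time A_5=13
draw d_6=5: τ_6=5, arrival time A_6=18
draw d_7=2: τ_7=1, arrival time A_7=19
draw d_8=2: τ_8=1, arrival time A_8=20
draw d_9=3: τ_9=5, arrival time A_9=25
draw d_10=2: τ_10=1, arrival time A_10=26
N_t over t=0..10: 0:0 1:0 2:0 3:0 4:0 5:1 6:1 7:1 8:1 9:1 10:2


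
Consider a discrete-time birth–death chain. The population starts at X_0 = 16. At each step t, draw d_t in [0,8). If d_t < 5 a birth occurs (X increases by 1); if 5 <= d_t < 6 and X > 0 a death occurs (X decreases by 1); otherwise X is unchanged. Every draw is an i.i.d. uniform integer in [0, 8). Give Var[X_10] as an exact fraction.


X can drop by at most 1 per step and X_0 = 16 > T = 10, so X_t >= 16 − t >= 6 > 0 for every t <= 10: the floor at 0 (the 'and X > 0' condition) never binds. Hence X_10 = X_0 + Σ_{t<10} Y_t with i.i.d. increments Y_t = y(d_t) ∈ {+1, −1, 0}.
Outcome values over d=0..7: [1, 1, 1, 1, 1, -1, 0, 0]
Σy = 4, Σy² = 6, M = 8
μ = 4/8 = 1/2,  σ² = 6/8 − (1/2)² = 1/2
Independent increments: Var[X_10] = 10·σ² = 10·(1/2) = 5

5


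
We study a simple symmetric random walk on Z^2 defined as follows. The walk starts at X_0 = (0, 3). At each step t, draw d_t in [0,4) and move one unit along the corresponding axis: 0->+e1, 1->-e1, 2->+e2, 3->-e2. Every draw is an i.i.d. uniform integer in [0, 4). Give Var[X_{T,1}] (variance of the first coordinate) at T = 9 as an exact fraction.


9/2

Outcome values over d=0..3: [1, -1, 0, 0]
Σy = 0, Σy² = 2, M = 4
μ = 0/4 = 0,  σ² = 2/4 − (0)² = 1/2
Independent increments: Var[X_9] = 9·σ² = 9·(1/2) = 9/2


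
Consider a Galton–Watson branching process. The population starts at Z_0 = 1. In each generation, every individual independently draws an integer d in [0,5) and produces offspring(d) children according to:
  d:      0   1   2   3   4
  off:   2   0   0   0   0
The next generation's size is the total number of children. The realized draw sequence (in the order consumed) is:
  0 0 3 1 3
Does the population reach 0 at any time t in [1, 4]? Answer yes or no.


yes

gen 0: Z_0=1, draws=[0], offspring=[2], Z_1=2
gen 1: Z_1=2, draws=[0, 3], offspring=[2, 0], Z_2=2
gen 2: Z_2=2, draws=[1, 3], offspring=[0, 0], Z_3=0
gen 3: Z_3=0, draws=[], offspring=[], Z_4=0


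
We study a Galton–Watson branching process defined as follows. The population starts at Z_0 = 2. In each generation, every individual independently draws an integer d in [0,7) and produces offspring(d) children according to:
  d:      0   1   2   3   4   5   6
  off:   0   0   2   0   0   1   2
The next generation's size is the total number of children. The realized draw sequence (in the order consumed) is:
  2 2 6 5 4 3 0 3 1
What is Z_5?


gen 0: Z_0=2, draws=[2, 2], offspring=[2, 2], Z_1=4
gen 1: Z_1=4, draws=[6, 5, 4, 3], offspring=[2, 1, 0, 0], Z_2=3
gen 2: Z_2=3, draws=[0, 3, 1], offspring=[0, 0, 0], Z_3=0
gen 3: Z_3=0, draws=[], offspring=[], Z_4=0
gen 4: Z_4=0, draws=[], offspring=[], Z_5=0

0


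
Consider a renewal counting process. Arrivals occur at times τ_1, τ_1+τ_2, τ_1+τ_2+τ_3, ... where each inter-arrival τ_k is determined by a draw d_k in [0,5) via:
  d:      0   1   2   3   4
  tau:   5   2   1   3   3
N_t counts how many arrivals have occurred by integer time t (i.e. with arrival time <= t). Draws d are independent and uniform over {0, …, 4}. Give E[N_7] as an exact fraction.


176561/78125

Inter-arrival values over d=0..4: [5, 2, 1, 3, 3]
Each d has probability 1/5, so the pmf of τ is: f(1) = 1/5, f(2) = 1/5, f(3) = 2/5, f(5) = 1/5
Renewal equation for m(n) = E[N_n]: condition on τ_1 = k (if k <= n, one arrival plus a fresh copy on the remaining n−k steps): m(n) = F(n) + Σ_{k<=n} f(k)·m(n−k), where F(n) = P(τ <= n) and m(0) = 0
m(1) = F(1) = 1/5
m(2) = F(2) + f(1)·m(1) = 2/5 + 1/5·1/5 = 11/25
m(3) = F(3) + f(1)·m(2) + f(2)·m(1) = 4/5 + 1/5·11/25 + 1/5·1/5 = 116/125
m(4) = F(4) + f(1)·m(3) + f(2)·m(2) + f(3)·m(1) = 4/5 + 1/5·116/125 + 1/5·11/25 + 2/5·1/5 = 721/625
m(5) = F(5) + f(1)·m(4) + f(2)·m(3) + f(3)·m(2) = 1 + 1/5·721/625 + 1/5·116/125 + 2/5·11/25 = 4976/3125
m(6) = F(6) + f(1)·m(5) + f(2)·m(4) + f(3)·m(3) + f(5)·m(1) = 1 + 1/5·4976/3125 + 1/5·721/625 + 2/5·116/125 + 1/5·1/5 = 30631/15625
m(7) = F(7) + f(1)·m(6) + f(2)·m(5) + f(3)·m(4) + f(5)·m(2) = 1 + 1/5·30631/15625 + 1/5·4976/3125 + 2/5·721/625 + 1/5·11/25 = 176561/78125
E[N_7] = m(7) = 176561/78125


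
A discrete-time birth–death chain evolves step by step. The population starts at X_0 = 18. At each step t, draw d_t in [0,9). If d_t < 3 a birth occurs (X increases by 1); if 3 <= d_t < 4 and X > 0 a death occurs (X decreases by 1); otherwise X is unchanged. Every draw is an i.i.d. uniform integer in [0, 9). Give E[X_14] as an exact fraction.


X can drop by at most 1 per step and X_0 = 18 > T = 14, so X_t >= 18 − t >= 4 > 0 for every t <= 14: the floor at 0 (the 'and X > 0' condition) never binds. Hence X_14 = X_0 + Σ_{t<14} Y_t with i.i.d. increments Y_t = y(d_t) ∈ {+1, −1, 0}.
Outcome values over d=0..8: [1, 1, 1, -1, 0, 0, 0, 0, 0]
Σy = 2, Σy² = 4, M = 9
μ = 2/9 = 2/9,  σ² = 4/9 − (2/9)² = 32/81
E[X_14] = 18 + 14·(2/9) = 190/9

190/9


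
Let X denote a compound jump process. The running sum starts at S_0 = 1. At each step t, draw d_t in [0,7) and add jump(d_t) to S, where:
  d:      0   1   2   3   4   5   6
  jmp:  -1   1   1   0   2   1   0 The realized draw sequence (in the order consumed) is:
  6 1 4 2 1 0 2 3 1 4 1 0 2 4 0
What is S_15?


11

t=0: S=1, d=6, jump=0, S_1=1
t=1: S=1, d=1, jump=1, S_2=2
t=2: S=2, d=4, jump=2, S_3=4
t=3: S=4, d=2, jump=1, S_4=5
t=4: S=5, d=1, jump=1, S_5=6
t=5: S=6, d=0, jump=-1, S_6=5
t=6: S=5, d=2, jump=1, S_7=6
t=7: S=6, d=3, jump=0, S_8=6
t=8: S=6, d=1, jump=1, S_9=7
t=9: S=7, d=4, jump=2, S_10=9
t=10: S=9, d=1, jump=1, S_11=10
t=11: S=10, d=0, jump=-1, S_12=9
t=12: S=9, d=2, jump=1, S_13=10
t=13: S=10, d=4, jump=2, S_14=12
t=14: S=12, d=0, jump=-1, S_15=11


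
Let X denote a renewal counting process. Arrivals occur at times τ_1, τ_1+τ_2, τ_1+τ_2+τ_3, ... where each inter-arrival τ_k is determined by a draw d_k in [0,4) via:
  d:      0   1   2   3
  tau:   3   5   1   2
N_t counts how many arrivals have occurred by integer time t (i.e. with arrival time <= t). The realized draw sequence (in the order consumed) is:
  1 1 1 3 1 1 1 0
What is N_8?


draw d_1=1: τ_1=5, arrival time A_1=5
draw d_2=1: τ_2=5, arrival time A_2=10
draw d_3=1: τ_3=5, arrival time A_3=15
draw d_4=3: τ_4=2, arrival time A_4=17
draw d_5=1: τ_5=5, arrival time A_5=22
draw d_6=1: τ_6=5, arrival time A_6=27
draw d_7=1: τ_7=5, arrival time A_7=32
draw d_8=0: τ_8=3, arrival time A_8=35
N_t over t=0..8: 0:0 1:0 2:0 3:0 4:0 5:1 6:1 7:1 8:1

1


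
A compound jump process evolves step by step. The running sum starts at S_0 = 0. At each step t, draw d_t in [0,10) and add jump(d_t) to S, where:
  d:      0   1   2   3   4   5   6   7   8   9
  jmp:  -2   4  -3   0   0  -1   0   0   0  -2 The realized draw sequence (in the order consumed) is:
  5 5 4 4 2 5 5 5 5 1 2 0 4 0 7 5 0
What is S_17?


-15

t=0: S=0, d=5, jump=-1, S_1=-1
t=1: S=-1, d=5, jump=-1, S_2=-2
t=2: S=-2, d=4, jump=0, S_3=-2
t=3: S=-2, d=4, jump=0, S_4=-2
t=4: S=-2, d=2, jump=-3, S_5=-5
t=5: S=-5, d=5, jump=-1, S_6=-6
t=6: S=-6, d=5, jump=-1, S_7=-7
t=7: S=-7, d=5, jump=-1, S_8=-8
t=8: S=-8, d=5, jump=-1, S_9=-9
t=9: S=-9, d=1, jump=4, S_10=-5
t=10: S=-5, d=2, jump=-3, S_11=-8
t=11: S=-8, d=0, jump=-2, S_12=-10
t=12: S=-10, d=4, jump=0, S_13=-10
t=13: S=-10, d=0, jump=-2, S_14=-12
t=14: S=-12, d=7, jump=0, S_15=-12
t=15: S=-12, d=5, jump=-1, S_16=-13
t=16: S=-13, d=0, jump=-2, S_17=-15


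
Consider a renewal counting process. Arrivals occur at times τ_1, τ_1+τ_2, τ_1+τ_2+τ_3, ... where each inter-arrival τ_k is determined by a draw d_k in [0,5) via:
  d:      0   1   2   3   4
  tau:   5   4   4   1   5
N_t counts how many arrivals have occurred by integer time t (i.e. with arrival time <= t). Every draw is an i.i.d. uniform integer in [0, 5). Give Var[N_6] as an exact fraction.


88892914/244140625

Inter-arrival values over d=0..4: [5, 4, 4, 1, 5]
Each d has probability 1/5, so the pmf of τ is: f(1) = 1/5, f(4) = 2/5, f(5) = 2/5
Let p_n(j) = P(N_n = j), with p_0 = [1]. Condition on τ_1: p_n(0) = P(τ > n), and for j >= 1, p_n(j) = Σ_{k<=n} f(k)·p_{n−k}(j−1)
p_1 = [4/5, 1/5]  (j = 0..1)
p_2 = [4/5, 4/25, 1/25]  (j = 0..2)
p_3 = [4/5, 4/25, 4/125, 1/125]  (j = 0..3)
p_4 = [2/5, 14/25, 4/125, 4/625, 1/625]  (j = 0..4)
p_5 = [0, 4/5, 24/125, 4/625, 4/3125, 1/3125]  (j = 0..5)
p_6 = [0, 16/25, 38/125, 34/625, 4/3125, 4/15625, 1/15625]  (j = 0..6)
E[N_6] = Σ j·p_6(j) = 22156/15625;  E[N_6²] = Σ j²·p_6(j) = 37106/15625
Var[N_6] = 37106/15625 − (22156/15625)² = 88892914/244140625


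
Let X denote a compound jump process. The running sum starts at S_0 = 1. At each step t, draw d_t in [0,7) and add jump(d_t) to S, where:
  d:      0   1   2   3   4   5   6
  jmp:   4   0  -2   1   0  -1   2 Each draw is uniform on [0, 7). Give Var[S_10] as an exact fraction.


1660/49

Outcome values over d=0..6: [4, 0, -2, 1, 0, -1, 2]
Σy = 4, Σy² = 26, M = 7
μ = 4/7 = 4/7,  σ² = 26/7 − (4/7)² = 166/49
Independent increments: Var[S_10] = 10·σ² = 10·(166/49) = 1660/49


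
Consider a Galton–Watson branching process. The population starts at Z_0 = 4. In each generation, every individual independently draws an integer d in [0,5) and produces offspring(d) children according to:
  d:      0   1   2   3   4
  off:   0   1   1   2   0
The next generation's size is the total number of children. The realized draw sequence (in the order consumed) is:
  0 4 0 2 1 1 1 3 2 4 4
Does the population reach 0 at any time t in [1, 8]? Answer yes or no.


yes

gen 0: Z_0=4, draws=[0, 4, 0, 2], offspring=[0, 0, 0, 1], Z_1=1
gen 1: Z_1=1, draws=[1], offspring=[1], Z_2=1
gen 2: Z_2=1, draws=[1], offspring=[1], Z_3=1
gen 3: Z_3=1, draws=[1], offspring=[1], Z_4=1
gen 4: Z_4=1, draws=[3], offspring=[2], Z_5=2
gen 5: Z_5=2, draws=[2, 4], offspring=[1, 0], Z_6=1
gen 6: Z_6=1, draws=[4], offspring=[0], Z_7=0
gen 7: Z_7=0, draws=[], offspring=[], Z_8=0


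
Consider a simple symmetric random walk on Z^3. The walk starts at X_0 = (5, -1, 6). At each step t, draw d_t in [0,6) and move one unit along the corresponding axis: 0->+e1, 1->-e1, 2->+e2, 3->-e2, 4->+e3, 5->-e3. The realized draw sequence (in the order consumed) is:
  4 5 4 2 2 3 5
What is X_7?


t=0: X=(5, -1, 6), d=4 → +e3, X_1=(5, -1, 7)
t=1: X=(5, -1, 7), d=5 → -e3, X_2=(5, -1, 6)
t=2: X=(5, -1, 6), d=4 → +e3, X_3=(5, -1, 7)
t=3: X=(5, -1, 7), d=2 → +e2, X_4=(5, 0, 7)
t=4: X=(5, 0, 7), d=2 → +e2, X_5=(5, 1, 7)
t=5: X=(5, 1, 7), d=3 → -e2, X_6=(5, 0, 7)
t=6: X=(5, 0, 7), d=5 → -e3, X_7=(5, 0, 6)

(5, 0, 6)


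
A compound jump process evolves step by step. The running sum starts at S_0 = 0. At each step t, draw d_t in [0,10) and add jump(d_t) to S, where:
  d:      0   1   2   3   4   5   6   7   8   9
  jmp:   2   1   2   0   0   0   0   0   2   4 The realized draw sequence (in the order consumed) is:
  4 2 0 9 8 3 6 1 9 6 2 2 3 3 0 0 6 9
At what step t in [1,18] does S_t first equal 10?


t=0: S=0, d=4, jump=0, S_1=0
t=1: S=0, d=2, jump=2, S_2=2
t=2: S=2, d=0, jump=2, S_3=4
t=3: S=4, d=9, jump=4, S_4=8
t=4: S=8, d=8, jump=2, S_5=10
t=5: S=10, d=3, jump=0, S_6=10
t=6: S=10, d=6, jump=0, S_7=10
t=7: S=10, d=1, jump=1, S_8=11
t=8: S=11, d=9, jump=4, S_9=15
t=9: S=15, d=6, jump=0, S_10=15
t=10: S=15, d=2, jump=2, S_11=17
t=11: S=17, d=2, jump=2, S_12=19
t=12: S=19, d=3, jump=0, S_13=19
t=13: S=19, d=3, jump=0, S_14=19
t=14: S=19, d=0, jump=2, S_15=21
t=15: S=21, d=0, jump=2, S_16=23
t=16: S=23, d=6, jump=0, S_17=23
t=17: S=23, d=9, jump=4, S_18=27

5
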